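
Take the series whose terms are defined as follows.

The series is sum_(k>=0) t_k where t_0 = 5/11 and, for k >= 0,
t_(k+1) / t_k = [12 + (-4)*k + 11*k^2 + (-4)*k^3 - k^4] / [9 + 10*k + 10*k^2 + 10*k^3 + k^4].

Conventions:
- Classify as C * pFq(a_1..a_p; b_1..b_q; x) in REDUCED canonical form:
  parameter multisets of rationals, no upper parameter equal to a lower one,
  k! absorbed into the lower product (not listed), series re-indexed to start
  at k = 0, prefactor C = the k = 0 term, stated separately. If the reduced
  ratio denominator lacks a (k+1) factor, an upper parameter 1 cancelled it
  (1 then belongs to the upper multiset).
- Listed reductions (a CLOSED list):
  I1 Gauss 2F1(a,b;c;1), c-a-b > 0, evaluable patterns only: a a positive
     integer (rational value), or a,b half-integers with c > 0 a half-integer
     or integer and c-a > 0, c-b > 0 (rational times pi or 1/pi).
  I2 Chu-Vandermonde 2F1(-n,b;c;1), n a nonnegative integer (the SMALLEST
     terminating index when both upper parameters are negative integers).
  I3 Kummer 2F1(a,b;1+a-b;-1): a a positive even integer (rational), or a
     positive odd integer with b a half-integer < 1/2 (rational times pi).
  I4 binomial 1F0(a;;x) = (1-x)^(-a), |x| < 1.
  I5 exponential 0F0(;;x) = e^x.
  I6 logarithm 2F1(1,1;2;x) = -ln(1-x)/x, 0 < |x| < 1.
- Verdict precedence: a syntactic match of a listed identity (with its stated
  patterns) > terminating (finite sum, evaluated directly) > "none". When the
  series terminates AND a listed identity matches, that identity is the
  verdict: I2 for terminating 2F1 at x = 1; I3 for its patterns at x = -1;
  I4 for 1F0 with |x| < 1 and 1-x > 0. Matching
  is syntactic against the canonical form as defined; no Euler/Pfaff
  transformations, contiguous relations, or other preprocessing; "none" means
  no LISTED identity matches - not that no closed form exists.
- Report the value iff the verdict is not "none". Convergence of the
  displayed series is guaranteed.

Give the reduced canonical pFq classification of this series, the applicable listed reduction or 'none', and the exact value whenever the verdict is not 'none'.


x = -1 here; the reduced form reads 2F1, upper {-2, 6}, lower {9}, C = 5/11. Verdict: this is the Kummer evaluation I3 (x = -1; c = 9 equals 1+a-b for upper {-2, 6}: listed pattern). Its exact value is 14/11.

Structural cue: t_0 = 5/11 here, and the expanded ratio factors over Q; C = 5/11, x = -1, roots give parameters.
Step ratio: r(k) = (-1) * (k-2) (k+6) / [(k+9) (k+1)] - poly over poly, x = (-1) from leading terms; C = 5/11 at k = 0.


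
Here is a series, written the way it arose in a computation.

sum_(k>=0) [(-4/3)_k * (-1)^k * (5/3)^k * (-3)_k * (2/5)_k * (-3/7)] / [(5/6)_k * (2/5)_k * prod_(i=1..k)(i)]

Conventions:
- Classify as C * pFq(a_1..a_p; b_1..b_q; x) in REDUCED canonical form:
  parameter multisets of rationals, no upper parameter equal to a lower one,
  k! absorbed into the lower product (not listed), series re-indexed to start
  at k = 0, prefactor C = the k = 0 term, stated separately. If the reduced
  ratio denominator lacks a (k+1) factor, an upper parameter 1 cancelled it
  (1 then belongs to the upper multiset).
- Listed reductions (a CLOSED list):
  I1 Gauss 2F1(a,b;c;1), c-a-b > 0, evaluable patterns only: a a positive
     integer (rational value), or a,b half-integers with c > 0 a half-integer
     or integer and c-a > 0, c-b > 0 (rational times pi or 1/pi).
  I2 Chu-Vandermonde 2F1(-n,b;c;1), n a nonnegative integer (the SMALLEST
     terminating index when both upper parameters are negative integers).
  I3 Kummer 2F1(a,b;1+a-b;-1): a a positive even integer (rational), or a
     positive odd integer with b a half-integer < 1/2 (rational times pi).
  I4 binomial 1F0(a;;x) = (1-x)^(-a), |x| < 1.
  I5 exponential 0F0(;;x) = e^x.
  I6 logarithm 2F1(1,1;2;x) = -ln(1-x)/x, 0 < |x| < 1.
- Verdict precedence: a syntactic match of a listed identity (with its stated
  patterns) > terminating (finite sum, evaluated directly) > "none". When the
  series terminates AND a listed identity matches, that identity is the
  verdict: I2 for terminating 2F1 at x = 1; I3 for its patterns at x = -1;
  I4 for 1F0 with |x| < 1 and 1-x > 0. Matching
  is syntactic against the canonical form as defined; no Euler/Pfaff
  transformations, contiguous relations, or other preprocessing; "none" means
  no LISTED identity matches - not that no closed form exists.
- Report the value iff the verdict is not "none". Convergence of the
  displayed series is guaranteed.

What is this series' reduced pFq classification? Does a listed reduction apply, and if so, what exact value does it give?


With C = -3/7: the canonical form is 2F1(-3, -4/3; 5/6; -5/3). Verdict: terminating. (-3)_k vanishes past k = 3, leaving a 4-term sum, computed directly. Value: 21503/11781.

Structural cue: from the first term -3/7: the (-1)^k factor (C = -3/7) folds into the argument's sign.
Step ratio: r(k) = (-5/3) * (k-3) (k-4/3) / [(k+5/6) (k+1)] - rational; roots negated = parameters, x = (-5/3), C = -3/7.


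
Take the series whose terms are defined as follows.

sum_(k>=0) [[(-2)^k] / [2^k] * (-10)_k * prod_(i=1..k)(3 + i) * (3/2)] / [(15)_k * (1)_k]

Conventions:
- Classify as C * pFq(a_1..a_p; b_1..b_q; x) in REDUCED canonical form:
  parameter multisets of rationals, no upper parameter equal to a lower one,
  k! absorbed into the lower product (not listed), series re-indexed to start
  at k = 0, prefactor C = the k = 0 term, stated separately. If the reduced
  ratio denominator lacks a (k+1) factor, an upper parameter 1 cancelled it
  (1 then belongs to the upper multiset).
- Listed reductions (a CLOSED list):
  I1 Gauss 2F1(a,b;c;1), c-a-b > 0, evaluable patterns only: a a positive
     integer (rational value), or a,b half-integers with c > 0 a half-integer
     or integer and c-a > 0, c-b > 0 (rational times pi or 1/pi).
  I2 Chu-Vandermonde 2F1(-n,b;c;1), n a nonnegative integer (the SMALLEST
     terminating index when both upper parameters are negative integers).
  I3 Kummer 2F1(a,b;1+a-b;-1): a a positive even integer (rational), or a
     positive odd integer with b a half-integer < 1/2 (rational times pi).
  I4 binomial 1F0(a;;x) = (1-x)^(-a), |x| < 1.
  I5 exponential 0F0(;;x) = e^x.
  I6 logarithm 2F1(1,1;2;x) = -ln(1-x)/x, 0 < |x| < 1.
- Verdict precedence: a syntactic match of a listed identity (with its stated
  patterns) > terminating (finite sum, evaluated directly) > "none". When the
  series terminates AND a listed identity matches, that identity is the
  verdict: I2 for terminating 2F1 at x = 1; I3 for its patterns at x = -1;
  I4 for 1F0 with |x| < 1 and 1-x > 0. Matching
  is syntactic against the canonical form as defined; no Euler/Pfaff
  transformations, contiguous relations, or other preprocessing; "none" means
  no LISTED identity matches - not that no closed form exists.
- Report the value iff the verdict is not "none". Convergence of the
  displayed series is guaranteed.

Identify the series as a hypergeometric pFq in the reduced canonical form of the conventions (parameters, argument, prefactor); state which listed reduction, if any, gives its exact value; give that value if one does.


x = -1 here; the reduced form reads 2F1, upper {-10, 4}, lower {15}, C = 3/2. Verdict at x = -1: the Kummer evaluation I3 matches (x = -1; c = 15 equals 1+a-b for upper {-10, 4}: listed pattern). Value: 91/4.

Key observation: x = (-1) and the running product (C = 3/2, x = -1) telescopes to a rising factorial.
Adjacent-term ratio: r(k) = (-1) * (k-10) (k+4) / [(k+15) (k+1)] - poly over poly, x = (-1) from leading terms; C = 3/2 at k = 0.


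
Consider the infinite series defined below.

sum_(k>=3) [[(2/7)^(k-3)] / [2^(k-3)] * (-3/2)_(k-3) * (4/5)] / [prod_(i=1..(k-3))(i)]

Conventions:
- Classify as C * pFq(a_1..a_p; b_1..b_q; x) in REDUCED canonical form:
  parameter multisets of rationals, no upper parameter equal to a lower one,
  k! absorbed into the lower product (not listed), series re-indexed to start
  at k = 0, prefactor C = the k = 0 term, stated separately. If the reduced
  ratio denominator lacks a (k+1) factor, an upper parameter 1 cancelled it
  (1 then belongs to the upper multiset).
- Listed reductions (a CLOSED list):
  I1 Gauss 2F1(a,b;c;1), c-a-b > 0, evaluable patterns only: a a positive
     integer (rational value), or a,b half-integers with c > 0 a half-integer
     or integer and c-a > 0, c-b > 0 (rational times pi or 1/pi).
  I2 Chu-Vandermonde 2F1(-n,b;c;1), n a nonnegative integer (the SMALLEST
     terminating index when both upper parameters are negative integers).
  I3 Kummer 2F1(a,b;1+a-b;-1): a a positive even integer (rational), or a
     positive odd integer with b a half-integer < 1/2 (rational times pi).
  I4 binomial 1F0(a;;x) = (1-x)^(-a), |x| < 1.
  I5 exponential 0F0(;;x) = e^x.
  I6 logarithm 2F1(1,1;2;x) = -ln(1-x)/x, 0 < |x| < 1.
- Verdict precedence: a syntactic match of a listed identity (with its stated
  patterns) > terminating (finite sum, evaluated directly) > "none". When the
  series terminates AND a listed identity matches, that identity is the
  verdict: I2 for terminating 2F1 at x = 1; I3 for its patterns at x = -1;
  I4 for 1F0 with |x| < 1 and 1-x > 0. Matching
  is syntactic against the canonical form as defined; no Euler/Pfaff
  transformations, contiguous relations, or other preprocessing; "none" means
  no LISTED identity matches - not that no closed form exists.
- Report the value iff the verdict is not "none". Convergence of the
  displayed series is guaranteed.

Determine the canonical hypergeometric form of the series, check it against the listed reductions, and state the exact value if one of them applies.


x = 1/7 here; the reduced form reads 1F0, upper {-3/2}, lower {-}, C = 4/5. Verdict: the I4 binomial reduction matches (the 1F0 binomial series: exponent 3/2, x = 1/7). Exact value: (4/5) * (6/7)^(3/2).

The tell: from the first term 4/5: the two k-th powers (prefactor 4/5) combine into one argument.
Ratio: r(k) = (1/7) * (k-3/2) / [(k+1)] - rational in k, leading ratio (1/7); with t_0 = 4/5, classification follows.


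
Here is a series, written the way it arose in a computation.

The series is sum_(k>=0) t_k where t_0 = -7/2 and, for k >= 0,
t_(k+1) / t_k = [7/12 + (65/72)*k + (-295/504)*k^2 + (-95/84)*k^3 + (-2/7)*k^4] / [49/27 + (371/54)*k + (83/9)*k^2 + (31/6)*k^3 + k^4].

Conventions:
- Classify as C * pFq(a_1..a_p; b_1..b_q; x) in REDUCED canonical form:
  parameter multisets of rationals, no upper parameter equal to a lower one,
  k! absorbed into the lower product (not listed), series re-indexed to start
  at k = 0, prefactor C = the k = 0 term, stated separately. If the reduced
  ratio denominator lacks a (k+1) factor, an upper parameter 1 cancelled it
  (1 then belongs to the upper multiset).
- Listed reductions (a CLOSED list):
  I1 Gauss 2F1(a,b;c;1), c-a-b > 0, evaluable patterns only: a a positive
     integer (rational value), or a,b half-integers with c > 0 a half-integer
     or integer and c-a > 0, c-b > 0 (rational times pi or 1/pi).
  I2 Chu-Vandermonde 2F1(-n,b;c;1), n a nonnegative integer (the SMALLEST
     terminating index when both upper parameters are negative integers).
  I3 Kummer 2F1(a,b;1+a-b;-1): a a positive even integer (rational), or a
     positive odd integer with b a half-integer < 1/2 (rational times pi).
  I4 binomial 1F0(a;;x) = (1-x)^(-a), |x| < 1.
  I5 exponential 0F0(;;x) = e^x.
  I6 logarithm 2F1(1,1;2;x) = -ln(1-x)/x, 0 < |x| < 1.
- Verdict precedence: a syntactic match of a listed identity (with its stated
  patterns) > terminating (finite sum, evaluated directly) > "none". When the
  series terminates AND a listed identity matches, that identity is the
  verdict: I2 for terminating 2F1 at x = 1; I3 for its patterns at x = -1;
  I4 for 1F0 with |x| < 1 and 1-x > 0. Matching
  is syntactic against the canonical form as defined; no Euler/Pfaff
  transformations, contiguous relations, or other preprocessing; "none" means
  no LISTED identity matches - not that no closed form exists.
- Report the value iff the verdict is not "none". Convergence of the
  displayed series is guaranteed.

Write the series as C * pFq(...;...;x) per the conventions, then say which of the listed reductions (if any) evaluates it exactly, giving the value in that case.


Key step: with t_0 = -7/2, roots of the ratio polynomials (C = -7/2) are the negated parameters.
Consecutive-term ratio: r(k) = (-2/7) * (k-7/8) (k+3) / [(k+7/3) (k+1)] - rational in k. x = (-2/7); t_0 = -7/2; negate the roots.

Reduced: x = -2/7, 2F1, upper = {-7/8, 3}, lower = {7/3}, C = -7/2. Verdict: none (x = -2/7): each listed identity misses the multisets {-7/8, 3} ; {7/3}.


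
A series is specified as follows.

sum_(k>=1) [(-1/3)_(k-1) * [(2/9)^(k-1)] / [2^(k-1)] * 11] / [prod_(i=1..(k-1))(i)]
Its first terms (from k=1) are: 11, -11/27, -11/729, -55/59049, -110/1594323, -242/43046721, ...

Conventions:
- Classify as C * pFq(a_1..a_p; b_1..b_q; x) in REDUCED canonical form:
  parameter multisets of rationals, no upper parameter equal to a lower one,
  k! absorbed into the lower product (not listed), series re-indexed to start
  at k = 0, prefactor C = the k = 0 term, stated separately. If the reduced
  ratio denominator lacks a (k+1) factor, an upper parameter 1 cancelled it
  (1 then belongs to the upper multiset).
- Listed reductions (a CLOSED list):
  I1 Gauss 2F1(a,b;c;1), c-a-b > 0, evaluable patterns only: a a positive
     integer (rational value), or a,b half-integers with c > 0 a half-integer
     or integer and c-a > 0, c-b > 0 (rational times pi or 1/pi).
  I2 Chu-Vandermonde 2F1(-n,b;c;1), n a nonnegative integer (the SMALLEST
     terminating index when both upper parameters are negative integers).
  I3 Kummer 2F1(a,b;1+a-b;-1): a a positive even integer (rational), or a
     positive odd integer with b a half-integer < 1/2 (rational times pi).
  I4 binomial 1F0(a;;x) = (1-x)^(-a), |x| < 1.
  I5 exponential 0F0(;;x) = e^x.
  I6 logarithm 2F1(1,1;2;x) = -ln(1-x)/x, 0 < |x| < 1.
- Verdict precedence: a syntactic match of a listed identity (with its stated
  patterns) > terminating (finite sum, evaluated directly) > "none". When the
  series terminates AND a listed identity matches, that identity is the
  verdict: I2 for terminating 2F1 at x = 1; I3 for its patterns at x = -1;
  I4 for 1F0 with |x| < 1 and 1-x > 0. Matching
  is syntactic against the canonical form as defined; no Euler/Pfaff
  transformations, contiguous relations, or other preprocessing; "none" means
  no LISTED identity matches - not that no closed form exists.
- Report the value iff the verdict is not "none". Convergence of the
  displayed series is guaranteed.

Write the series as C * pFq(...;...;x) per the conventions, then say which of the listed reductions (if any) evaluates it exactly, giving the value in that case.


x = 1/9 here; the reduced form reads 1F0, upper {-1/3}, lower {-}, C = 11. Verdict at x = 1/9: the I4 binomial reduction matches (the 1F0 binomial series: exponent 1/3, x = 1/9). Sum: 11 * (8/9)^(1/3).

Key step: x = (1/9) and the product of the first k integers (C = 11) is k!.
Step ratio: r(k) = (1/9) * (k-1/3) / [(k+1)] - rational in k, leading ratio (1/9); with t_0 = 11, classification follows.


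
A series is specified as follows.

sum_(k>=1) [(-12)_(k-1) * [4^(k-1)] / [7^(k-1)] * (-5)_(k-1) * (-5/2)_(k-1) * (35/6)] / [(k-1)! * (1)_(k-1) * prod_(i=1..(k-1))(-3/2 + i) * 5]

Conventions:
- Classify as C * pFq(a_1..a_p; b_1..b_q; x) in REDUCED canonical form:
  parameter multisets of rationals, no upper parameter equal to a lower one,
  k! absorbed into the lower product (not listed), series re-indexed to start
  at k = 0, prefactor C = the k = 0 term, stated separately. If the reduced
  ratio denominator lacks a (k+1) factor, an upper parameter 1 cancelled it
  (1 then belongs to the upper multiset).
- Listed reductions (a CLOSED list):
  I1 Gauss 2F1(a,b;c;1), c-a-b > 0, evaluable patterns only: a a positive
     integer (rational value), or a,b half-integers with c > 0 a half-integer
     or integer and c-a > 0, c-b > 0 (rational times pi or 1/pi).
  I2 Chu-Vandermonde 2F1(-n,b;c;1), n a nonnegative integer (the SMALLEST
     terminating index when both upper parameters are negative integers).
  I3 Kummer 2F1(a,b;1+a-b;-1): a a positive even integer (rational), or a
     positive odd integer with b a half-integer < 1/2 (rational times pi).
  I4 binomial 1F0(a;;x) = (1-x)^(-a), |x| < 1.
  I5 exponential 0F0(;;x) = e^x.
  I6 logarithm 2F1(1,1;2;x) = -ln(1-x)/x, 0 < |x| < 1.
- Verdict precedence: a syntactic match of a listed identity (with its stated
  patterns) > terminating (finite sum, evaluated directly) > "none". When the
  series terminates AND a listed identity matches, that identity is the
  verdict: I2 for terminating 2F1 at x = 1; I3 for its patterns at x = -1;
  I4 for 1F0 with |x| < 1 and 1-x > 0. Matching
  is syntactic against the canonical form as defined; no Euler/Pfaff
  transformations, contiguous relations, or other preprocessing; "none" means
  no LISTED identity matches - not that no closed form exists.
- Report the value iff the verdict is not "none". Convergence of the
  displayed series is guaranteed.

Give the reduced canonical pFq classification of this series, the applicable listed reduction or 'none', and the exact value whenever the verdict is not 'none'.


With C = 7/6: the canonical form is 3F2(-12, -5, -5/2; -1/2, 1; 4/7). Verdict: terminating. (-5)_k vanishes past k = 5, leaving a 6-term sum, computed directly. Its exact value is -28360309/33614.

Structural cue: from the first term 7/6: the constant factors (C = 7/6, x = 4/7) combine into one prefactor.
Consecutive-term ratio: r(k) = (4/7) * (k-12) (k-5) (k-5/2) / [(k-1/2) (k+1) (k+1)] - rational; roots negated = parameters, x = (4/7), C = 7/6.


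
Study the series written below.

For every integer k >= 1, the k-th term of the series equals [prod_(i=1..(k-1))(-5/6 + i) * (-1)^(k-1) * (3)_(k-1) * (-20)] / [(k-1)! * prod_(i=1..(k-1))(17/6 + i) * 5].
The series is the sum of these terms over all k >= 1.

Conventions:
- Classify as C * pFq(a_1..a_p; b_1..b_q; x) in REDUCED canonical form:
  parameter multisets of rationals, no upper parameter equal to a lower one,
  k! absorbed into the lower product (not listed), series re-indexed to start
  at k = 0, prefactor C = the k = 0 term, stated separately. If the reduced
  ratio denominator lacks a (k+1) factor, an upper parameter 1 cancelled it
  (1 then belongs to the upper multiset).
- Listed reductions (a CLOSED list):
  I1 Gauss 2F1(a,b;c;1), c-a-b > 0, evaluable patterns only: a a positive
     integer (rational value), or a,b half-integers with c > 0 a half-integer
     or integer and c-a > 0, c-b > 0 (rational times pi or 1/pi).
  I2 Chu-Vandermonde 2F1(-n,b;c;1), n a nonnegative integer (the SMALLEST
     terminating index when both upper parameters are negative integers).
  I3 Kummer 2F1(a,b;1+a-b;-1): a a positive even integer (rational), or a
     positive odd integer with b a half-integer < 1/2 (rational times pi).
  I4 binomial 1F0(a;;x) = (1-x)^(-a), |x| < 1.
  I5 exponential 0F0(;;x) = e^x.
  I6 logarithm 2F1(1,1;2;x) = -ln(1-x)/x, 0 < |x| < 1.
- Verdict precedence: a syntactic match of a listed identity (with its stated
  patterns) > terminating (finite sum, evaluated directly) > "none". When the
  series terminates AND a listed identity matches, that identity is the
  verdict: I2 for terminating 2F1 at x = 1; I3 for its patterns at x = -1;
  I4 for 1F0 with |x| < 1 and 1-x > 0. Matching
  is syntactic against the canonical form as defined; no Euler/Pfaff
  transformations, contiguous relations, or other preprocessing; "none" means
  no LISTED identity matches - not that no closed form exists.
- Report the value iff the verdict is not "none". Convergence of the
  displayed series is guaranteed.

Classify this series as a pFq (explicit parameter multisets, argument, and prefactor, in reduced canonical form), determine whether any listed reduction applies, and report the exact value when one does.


Canonical form: C = -4 times 2F1 with upper {1/6, 3}, lower {23/6}, x = -1. Verdict: no listed reduction: x = -1 and upper {1/6, 3} fail every I1-I6 pattern.

The tell: t_0 = -4 here, and the constant factors (C = -4) combine into one prefactor.
Adjacent-term ratio: r(k) = (-1) * (k+1/6) (k+3) / [(k+23/6) (k+1)] - poly over poly, x = (-1) from leading terms; C = -4 at k = 0.


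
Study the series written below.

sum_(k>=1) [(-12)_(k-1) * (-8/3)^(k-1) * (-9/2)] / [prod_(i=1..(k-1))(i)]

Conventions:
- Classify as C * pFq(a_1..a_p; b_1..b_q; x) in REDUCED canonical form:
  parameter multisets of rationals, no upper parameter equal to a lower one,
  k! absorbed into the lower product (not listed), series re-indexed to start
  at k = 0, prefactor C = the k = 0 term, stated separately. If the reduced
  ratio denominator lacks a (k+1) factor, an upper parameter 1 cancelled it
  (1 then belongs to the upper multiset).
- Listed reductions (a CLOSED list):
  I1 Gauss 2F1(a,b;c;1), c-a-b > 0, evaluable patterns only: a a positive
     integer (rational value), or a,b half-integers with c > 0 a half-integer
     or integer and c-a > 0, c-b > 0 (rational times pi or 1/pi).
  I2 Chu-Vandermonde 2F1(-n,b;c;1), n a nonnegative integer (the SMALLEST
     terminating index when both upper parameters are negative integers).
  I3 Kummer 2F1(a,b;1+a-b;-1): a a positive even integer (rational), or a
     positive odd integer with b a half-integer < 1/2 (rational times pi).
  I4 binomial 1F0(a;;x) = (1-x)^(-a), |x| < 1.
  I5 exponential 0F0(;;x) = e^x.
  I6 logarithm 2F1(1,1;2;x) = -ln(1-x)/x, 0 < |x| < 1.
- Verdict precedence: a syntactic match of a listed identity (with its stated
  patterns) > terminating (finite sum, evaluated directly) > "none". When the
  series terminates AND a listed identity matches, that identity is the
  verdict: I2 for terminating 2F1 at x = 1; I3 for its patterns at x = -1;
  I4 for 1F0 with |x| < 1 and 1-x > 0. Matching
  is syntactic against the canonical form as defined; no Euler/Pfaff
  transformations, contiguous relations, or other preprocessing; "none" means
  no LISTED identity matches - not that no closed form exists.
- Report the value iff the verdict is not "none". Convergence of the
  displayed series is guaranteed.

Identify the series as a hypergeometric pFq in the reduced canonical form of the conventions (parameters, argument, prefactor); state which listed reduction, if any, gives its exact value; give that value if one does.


Classification (C = -9/2): 1F0 with upper {-12}, lower {-}, argument x = -8/3. Verdict: terminating at k = 12: the factor (-12)_k kills every later term; summing the 13 survivors is exact. Exact value: -3138428376721/118098.

Key observation: x = (-8/3) and the product of the first k integers (prefactor -9/2) is k!.
Consecutive-term ratio: r(k) = (-8/3) * (k-12) / [(k+1)] - rational; roots negated = parameters, x = (-8/3), C = -9/2.


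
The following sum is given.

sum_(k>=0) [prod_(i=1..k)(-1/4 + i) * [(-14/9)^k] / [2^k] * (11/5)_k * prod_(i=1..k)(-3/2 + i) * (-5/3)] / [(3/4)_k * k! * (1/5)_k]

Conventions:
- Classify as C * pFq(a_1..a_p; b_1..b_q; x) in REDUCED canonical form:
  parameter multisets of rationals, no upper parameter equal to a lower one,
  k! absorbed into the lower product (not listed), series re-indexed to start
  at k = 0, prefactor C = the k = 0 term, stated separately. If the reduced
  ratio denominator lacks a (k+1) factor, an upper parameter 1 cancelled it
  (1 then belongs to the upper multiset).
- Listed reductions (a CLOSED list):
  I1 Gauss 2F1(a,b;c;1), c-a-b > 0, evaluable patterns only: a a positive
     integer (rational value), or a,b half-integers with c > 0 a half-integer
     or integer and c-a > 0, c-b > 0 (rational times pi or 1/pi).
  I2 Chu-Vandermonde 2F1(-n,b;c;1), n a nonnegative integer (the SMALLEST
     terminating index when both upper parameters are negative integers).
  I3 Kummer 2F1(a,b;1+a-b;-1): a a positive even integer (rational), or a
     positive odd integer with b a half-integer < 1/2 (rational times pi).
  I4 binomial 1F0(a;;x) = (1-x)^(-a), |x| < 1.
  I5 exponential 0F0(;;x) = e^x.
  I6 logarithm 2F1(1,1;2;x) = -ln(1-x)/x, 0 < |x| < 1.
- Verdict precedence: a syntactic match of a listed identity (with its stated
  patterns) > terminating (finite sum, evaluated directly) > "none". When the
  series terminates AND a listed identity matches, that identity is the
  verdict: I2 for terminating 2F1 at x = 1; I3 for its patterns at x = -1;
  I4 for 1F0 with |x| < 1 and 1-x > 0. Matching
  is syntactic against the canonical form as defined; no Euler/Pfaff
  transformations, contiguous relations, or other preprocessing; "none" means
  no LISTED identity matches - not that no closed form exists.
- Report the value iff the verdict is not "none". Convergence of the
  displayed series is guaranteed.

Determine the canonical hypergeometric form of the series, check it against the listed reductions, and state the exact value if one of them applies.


Reduced: x = -7/9, 2F1, upper = {-1/2, 11/5}, lower = {1/5}, C = -5/3. Verdict: none here - no I1-I6 shape fits x = -7/9 with lower {1/5}.

Structural cue: from the first term -5/3: the two k-th powers (C = -5/3) combine into one argument.
Adjacent-term ratio: r(k) = (-7/9) * (k-1/2) (k+11/5) / [(k+1/5) (k+1)] - rational in k. x = (-7/9); t_0 = -5/3; negate the roots.


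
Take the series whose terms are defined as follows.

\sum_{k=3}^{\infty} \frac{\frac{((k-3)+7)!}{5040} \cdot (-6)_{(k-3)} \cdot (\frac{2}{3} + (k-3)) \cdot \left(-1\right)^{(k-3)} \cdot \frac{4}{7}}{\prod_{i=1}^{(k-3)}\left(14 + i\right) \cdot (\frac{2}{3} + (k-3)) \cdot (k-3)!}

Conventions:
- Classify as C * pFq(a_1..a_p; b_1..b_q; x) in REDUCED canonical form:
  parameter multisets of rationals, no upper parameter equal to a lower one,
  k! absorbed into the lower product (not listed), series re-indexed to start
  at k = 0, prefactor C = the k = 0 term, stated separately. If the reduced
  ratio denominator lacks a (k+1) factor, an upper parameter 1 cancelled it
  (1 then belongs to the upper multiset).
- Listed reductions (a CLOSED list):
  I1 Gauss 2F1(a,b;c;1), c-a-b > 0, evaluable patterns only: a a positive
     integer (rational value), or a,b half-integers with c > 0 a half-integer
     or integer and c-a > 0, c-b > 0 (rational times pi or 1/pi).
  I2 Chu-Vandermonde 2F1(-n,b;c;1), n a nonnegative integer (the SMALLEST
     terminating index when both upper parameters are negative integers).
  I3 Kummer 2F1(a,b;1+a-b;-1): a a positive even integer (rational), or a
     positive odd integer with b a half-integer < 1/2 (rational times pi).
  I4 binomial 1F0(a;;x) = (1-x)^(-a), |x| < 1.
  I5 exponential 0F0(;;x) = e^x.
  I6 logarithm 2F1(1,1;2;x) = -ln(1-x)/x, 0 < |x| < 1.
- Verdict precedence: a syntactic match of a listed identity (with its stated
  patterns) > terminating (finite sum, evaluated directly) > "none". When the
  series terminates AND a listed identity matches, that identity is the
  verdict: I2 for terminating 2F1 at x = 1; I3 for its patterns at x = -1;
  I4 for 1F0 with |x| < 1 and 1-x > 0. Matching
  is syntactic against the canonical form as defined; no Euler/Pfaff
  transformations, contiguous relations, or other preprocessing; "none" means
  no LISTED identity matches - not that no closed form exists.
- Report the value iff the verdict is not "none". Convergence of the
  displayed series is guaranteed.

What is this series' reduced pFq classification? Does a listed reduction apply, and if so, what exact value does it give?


At argument -1: a 2F1 with upper {-6, 8}, lower {15}, scaled by C = \frac{4}{7}. Verdict (x = -1): Kummer's theorem (I3) applies (x = -1; c = 15 equals 1+a-b for upper {-6, 8}: listed pattern). Hence: \frac{286}{35}.

Structural cue: from the first term \frac{4}{7}: the factorial ratio (C = 4/7, x = -1) (k+a-1)!/(a-1)! is a rising factorial (a)_k.
Step ratio: r(k) = -1 * (k-6) (k+8) / [(k+15) (k+1)] - poly over poly, x = -1 from leading terms; C = \frac{4}{7} at k = 0.


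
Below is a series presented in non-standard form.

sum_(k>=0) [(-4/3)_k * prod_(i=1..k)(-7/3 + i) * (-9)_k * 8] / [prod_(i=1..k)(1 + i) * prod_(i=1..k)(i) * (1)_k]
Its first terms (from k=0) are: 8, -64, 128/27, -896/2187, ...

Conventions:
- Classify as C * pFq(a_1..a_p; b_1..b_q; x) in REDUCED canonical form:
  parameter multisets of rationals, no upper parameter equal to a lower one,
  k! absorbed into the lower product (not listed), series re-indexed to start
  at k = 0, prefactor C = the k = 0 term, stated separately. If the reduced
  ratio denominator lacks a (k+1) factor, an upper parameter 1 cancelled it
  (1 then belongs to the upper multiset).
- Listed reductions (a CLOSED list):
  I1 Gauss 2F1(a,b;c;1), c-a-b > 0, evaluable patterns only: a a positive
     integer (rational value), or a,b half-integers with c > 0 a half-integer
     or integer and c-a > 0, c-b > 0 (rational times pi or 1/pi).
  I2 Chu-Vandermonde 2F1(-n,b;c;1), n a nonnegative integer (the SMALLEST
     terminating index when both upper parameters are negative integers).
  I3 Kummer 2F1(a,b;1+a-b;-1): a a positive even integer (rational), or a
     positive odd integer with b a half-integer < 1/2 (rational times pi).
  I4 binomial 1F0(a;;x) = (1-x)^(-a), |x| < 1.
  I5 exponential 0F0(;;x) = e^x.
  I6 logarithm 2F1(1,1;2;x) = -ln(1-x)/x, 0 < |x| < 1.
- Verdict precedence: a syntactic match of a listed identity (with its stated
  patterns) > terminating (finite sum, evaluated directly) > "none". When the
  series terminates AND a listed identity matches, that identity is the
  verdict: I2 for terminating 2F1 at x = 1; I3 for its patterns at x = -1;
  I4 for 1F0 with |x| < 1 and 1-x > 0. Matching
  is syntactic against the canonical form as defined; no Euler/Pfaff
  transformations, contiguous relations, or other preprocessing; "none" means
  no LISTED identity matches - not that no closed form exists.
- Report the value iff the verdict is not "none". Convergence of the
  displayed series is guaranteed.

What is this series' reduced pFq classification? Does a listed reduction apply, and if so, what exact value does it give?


Classification (C = 8): 3F2 with upper {-9, -4/3, -4/3}, lower {1, 2}, argument x = 1. Verdict: terminating. (-9)_k vanishes past k = 9, leaving a 10-term sum, computed directly. Value: -131160678521600/2541865828329.

Key step: from the first term 8: the product of the first k integers (C = 8, x = 1) is k!.
Consecutive-term ratio: r(k) = 1 * (k-9) (k-4/3) (k-4/3) / [(k+1) (k+2) (k+1)] ; factor over Q: parameters, x = 1, and C = 8.


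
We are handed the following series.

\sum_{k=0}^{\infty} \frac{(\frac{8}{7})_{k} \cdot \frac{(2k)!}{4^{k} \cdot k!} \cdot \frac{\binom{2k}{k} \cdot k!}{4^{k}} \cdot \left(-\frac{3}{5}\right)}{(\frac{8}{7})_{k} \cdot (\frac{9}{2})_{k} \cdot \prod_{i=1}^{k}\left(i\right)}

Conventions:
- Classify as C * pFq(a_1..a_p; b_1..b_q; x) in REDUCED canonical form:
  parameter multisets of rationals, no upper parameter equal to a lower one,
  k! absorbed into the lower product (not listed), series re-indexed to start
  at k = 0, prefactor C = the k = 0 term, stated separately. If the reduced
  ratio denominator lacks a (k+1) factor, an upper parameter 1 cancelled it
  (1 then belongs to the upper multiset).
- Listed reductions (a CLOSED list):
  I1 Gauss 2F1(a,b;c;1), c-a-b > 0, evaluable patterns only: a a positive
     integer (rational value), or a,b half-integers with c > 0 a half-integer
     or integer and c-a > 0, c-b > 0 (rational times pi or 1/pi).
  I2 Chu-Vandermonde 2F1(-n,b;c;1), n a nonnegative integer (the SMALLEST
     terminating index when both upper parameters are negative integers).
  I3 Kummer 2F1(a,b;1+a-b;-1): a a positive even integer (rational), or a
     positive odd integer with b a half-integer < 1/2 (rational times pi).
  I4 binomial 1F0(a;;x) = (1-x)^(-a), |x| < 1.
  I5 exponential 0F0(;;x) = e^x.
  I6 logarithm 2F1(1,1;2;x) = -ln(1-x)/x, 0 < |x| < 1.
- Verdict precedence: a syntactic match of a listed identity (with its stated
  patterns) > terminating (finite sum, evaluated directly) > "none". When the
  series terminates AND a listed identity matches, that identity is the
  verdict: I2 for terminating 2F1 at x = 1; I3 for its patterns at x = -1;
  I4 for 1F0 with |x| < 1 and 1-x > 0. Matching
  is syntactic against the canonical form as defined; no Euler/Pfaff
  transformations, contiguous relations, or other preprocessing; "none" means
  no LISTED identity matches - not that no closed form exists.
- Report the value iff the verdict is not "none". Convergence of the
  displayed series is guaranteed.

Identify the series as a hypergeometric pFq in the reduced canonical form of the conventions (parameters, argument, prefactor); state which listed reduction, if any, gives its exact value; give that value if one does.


With C = -\frac{3}{5}: the canonical form is 2F1(\frac{1}{2}, \frac{1}{2}; \frac{9}{2}; 1). Verdict (x = 1): Gauss's theorem I1 (half-integer case) applies (x = 1; upper {\frac{1}{2}, \frac{1}{2}} half-integers, c = \frac{9}{2} in the evaluable pattern). Its exact value is \left(-\frac{105}{512}\right) \cdot \pi.

Key observation: from the first term -\frac{3}{5}: the (2k)!/(4^k k!) block (C = -3/5, x = 1) is the Pochhammer (1/2)_k.
Adjacent-term ratio: r(k) = 1 * (k+\frac{1}{2}) (k+\frac{1}{2}) / [(k+\frac{9}{2}) (k+1)] - rational; roots negated = parameters, x = 1, C = -\frac{3}{5}.


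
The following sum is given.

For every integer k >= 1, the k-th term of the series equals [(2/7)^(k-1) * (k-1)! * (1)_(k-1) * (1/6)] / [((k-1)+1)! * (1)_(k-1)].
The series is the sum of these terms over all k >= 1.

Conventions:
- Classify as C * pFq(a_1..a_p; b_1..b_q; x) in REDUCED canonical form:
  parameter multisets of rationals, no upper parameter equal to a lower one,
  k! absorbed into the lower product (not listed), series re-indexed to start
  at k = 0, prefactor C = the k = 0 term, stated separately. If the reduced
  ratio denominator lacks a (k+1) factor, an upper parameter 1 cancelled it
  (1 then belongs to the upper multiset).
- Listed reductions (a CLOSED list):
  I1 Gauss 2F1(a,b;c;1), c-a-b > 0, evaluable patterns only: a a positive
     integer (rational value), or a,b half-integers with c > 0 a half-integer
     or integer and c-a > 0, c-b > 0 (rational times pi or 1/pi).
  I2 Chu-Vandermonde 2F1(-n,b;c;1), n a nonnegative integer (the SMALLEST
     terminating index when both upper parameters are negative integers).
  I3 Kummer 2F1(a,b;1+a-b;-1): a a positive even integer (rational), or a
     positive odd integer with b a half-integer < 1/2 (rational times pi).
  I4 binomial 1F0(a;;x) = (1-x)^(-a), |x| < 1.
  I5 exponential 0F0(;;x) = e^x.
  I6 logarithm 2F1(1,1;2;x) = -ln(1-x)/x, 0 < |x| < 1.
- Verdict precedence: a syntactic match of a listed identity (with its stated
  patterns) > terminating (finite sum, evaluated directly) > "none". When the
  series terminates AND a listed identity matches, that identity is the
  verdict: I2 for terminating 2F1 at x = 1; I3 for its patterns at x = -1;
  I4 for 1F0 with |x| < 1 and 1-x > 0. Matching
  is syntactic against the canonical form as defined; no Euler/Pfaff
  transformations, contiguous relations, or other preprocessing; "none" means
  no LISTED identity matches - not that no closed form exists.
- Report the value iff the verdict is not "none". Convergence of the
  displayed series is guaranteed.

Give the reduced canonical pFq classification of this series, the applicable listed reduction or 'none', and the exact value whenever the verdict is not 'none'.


First insight: x = (2/7) and the factorial ratio (C = 1/6) (k+a-1)!/(a-1)! is a rising factorial (a)_k.
Consecutive-term ratio: r(k) = (2/7) * (k+1) (k+1) / [(k+2) (k+1)] - rational in k, leading ratio (2/7); with t_0 = 1/6, classification follows.

At argument 2/7: a 2F1 with upper {1, 1}, lower {2}, scaled by C = 1/6. Verdict: logarithm (I6) applies (the logarithm: parameters (1,1;2), x = 2/7). Hence: (-7/12) * ln(5/7).


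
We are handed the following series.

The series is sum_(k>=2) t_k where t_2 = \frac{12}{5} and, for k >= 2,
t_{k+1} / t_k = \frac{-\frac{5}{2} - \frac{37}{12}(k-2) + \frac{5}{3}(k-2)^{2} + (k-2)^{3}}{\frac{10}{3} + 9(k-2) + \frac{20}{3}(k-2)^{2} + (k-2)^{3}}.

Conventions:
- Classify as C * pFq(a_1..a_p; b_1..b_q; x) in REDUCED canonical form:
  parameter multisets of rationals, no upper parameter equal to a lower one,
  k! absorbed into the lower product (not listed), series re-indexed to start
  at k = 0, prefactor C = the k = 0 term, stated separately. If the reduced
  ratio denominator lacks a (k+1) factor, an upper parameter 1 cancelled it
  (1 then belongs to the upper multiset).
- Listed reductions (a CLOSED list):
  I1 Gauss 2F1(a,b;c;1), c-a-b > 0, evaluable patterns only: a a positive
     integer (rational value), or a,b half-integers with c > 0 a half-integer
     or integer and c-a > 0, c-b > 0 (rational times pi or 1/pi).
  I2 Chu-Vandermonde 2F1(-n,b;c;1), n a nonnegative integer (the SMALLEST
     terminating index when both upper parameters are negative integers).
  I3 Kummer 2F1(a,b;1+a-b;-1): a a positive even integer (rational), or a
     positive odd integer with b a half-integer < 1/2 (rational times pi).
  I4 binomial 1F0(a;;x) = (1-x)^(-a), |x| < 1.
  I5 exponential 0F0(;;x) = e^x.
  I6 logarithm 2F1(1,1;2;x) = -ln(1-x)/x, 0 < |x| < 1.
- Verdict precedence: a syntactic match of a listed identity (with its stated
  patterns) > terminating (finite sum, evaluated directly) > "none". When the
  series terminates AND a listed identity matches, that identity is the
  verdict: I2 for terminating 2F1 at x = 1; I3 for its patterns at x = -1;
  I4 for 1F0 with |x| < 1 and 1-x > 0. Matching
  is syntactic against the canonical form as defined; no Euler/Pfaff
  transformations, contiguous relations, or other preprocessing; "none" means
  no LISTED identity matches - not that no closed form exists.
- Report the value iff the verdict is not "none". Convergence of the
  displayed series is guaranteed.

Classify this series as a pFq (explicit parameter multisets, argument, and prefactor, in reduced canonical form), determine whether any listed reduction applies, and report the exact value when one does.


The series (x = 1) is 2F1: upper {-\frac{3}{2}, \frac{5}{2}}, lower {5}, prefactor \frac{12}{5}. Verdict (x = 1): the half-integer Gauss pattern (I1) applies (x = 1; upper {-\frac{3}{2}, \frac{5}{2}} half-integers, c = 5 in the evaluable pattern). Exact value: \frac{16384}{5775} / \pi.

Key observation: t_0 = \frac{12}{5} here, and the ratio is unreduced: k + 2/3 divides both sides (C = 12/5, x = 1).
Consecutive-term ratio: r(k) = 1 * (k-\frac{3}{2}) (k+\frac{5}{2}) / [(k+5) (k+1)] ; factor over Q: parameters, x = 1, and C = \frac{12}{5}.


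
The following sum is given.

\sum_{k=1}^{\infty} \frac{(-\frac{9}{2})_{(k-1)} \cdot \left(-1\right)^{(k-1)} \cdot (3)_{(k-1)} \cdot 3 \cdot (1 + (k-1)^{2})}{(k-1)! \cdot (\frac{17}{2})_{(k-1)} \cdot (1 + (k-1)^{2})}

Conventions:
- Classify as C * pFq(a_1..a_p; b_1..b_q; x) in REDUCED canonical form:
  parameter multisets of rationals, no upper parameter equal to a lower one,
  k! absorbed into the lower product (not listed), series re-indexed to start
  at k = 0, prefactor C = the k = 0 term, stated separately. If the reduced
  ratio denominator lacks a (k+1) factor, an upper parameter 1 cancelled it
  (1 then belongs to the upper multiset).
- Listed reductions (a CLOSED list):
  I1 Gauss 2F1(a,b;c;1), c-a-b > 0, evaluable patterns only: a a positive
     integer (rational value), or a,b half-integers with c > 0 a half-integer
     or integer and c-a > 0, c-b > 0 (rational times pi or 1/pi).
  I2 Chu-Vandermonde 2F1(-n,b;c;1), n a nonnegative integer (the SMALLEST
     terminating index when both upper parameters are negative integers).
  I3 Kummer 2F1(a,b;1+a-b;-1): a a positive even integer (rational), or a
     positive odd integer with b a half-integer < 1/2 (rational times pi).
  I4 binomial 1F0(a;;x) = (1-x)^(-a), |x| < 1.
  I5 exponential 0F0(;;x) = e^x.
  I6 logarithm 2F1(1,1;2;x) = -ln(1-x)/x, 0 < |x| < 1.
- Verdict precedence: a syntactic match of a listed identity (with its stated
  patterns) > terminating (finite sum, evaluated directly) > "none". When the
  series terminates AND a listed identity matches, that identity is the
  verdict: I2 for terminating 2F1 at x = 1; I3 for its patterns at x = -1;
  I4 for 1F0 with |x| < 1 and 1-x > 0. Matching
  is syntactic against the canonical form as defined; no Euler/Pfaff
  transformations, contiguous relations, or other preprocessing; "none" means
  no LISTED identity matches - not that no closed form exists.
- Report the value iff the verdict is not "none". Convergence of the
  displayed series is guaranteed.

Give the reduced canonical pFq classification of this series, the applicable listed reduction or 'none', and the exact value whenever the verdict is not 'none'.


Prefactor 3, argument -1: 2F1 with upper {-\frac{9}{2}, 3} over lower {\frac{17}{2}}. Verdict: this is Kummer (I3) (x = -1; c = \frac{17}{2} equals 1+a-b for upper {-\frac{9}{2}, 3}: listed pattern). Sum: \frac{135135}{32768} \cdot \pi.

Structural cue: t_0 being 3, striking the common factor k^2 + 1 reduces the term (prefactor 3).
Ratio: r(k) = -1 * (k-\frac{9}{2}) (k+3) / [(k+\frac{17}{2}) (k+1)] - rational in k, leading ratio -1; with t_0 = 3, classification follows.
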